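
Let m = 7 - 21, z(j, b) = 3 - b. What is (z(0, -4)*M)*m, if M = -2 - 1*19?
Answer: 2058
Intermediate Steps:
m = -14
M = -21 (M = -2 - 19 = -21)
(z(0, -4)*M)*m = ((3 - 1*(-4))*(-21))*(-14) = ((3 + 4)*(-21))*(-14) = (7*(-21))*(-14) = -147*(-14) = 2058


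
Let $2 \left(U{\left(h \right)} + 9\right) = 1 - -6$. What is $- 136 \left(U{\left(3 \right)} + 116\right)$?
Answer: $-15028$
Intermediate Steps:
$U{\left(h \right)} = - \frac{11}{2}$ ($U{\left(h \right)} = -9 + \frac{1 - -6}{2} = -9 + \frac{1 + 6}{2} = -9 + \frac{1}{2} \cdot 7 = -9 + \frac{7}{2} = - \frac{11}{2}$)
$- 136 \left(U{\left(3 \right)} + 116\right) = - 136 \left(- \frac{11}{2} + 116\right) = \left(-136\right) \frac{221}{2} = -15028$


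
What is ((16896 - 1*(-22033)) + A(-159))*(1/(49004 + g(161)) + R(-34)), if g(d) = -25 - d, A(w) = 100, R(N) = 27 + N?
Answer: -13337185025/48818 ≈ -2.7320e+5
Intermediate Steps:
((16896 - 1*(-22033)) + A(-159))*(1/(49004 + g(161)) + R(-34)) = ((16896 - 1*(-22033)) + 100)*(1/(49004 + (-25 - 1*161)) + (27 - 34)) = ((16896 + 22033) + 100)*(1/(49004 + (-25 - 161)) - 7) = (38929 + 100)*(1/(49004 - 186) - 7) = 39029*(1/48818 - 7) = 39029*(-341725/48818) = -13337185025/48818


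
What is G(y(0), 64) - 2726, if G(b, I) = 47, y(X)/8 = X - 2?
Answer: -2679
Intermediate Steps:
y(X) = -16 + 8*X (y(X) = 8*(X - 2) = 8*(-2 + X) = -16 + 8*X)
G(y(0), 64) - 2726 = 47 - 2726 = -2679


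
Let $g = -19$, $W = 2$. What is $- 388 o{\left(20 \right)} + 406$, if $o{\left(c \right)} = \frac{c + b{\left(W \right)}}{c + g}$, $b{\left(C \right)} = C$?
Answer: $-8130$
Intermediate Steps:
$o{\left(c \right)} = \frac{2 + c}{-19 + c}$ ($o{\left(c \right)} = \frac{c + 2}{c - 19} = \frac{2 + c}{-19 + c}$)
$- 388 o{\left(20 \right)} + 406 = - 388 \frac{2 + 20}{-19 + 20} + 406 = - 388 \cdot 1^{-1} \cdot 22 + 406 = - 388 \cdot 1 \cdot 22 + 406 = \left(-388\right) 22 + 406 = -8536 + 406 = -8130$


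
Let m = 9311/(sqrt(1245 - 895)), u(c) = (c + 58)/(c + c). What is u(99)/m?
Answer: 785*sqrt(14)/1843578 ≈ 0.0015932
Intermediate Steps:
u(c) = (58 + c)/(2*c) (u(c) = (58 + c)/((2*c)) = (58 + c)*(1/(2*c)) = (58 + c)/(2*c))
m = 9311*sqrt(14)/70 (m = 9311/(sqrt(350)) = 9311/((5*sqrt(14))) = 9311*(sqrt(14)/70) = 9311*sqrt(14)/70 ≈ 497.69)
u(99)/m = ((1/2)*(58 + 99)/99)/((9311*sqrt(14)/70)) = ((1/2)*(1/99)*157)*(5*sqrt(14)/9311) = 157*(5*sqrt(14)/9311)/198 = 785*sqrt(14)/1843578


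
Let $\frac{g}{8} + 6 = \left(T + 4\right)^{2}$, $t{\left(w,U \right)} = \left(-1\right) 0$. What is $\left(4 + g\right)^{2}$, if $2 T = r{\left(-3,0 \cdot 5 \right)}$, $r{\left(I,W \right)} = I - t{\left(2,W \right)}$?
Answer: $36$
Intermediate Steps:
$t{\left(w,U \right)} = 0$
$r{\left(I,W \right)} = I$ ($r{\left(I,W \right)} = I - 0 = I + 0 = I$)
$T = - \frac{3}{2}$ ($T = \frac{1}{2} \left(-3\right) = - \frac{3}{2} \approx -1.5$)
$g = 2$ ($g = -48 + 8 \left(- \frac{3}{2} + 4\right)^{2} = -48 + 8 \left(\frac{5}{2}\right)^{2} = -48 + 8 \cdot \frac{25}{4} = -48 + 50 = 2$)
$\left(4 + g\right)^{2} = \left(4 + 2\right)^{2} = 6^{2} = 36$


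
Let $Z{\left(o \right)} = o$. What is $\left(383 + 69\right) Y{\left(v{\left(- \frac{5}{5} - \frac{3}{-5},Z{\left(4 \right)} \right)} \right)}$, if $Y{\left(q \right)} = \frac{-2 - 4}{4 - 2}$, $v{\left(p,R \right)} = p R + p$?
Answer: $-1356$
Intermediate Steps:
$v{\left(p,R \right)} = p + R p$ ($v{\left(p,R \right)} = R p + p = p + R p$)
$Y{\left(q \right)} = -3$ ($Y{\left(q \right)} = - \frac{6}{2} = \left(-6\right) \frac{1}{2} = -3$)
$\left(383 + 69\right) Y{\left(v{\left(- \frac{5}{5} - \frac{3}{-5},Z{\left(4 \right)} \right)} \right)} = \left(383 + 69\right) \left(-3\right) = 452 \left(-3\right) = -1356$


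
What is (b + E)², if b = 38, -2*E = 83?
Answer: 49/4 ≈ 12.250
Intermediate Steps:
E = -83/2 (E = -½*83 = -83/2 ≈ -41.500)
(b + E)² = (38 - 83/2)² = (-7/2)² = 49/4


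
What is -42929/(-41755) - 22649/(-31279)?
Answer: 2288485186/1306054645 ≈ 1.7522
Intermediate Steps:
-42929/(-41755) - 22649/(-31279) = -42929*(-1/41755) - 22649*(-1/31279) = 42929/41755 + 22649/31279 = 2288485186/1306054645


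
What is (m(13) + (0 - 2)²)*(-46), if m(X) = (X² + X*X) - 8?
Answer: -15364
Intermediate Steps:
m(X) = -8 + 2*X² (m(X) = (X² + X²) - 8 = 2*X² - 8 = -8 + 2*X²)
(m(13) + (0 - 2)²)*(-46) = ((-8 + 2*13²) + (0 - 2)²)*(-46) = ((-8 + 2*169) + (-2)²)*(-46) = ((-8 + 338) + 4)*(-46) = (330 + 4)*(-46) = 334*(-46) = -15364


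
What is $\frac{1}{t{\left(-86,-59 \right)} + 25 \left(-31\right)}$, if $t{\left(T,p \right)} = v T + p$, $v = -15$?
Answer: $\frac{1}{456} \approx 0.002193$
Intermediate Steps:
$t{\left(T,p \right)} = p - 15 T$ ($t{\left(T,p \right)} = - 15 T + p = p - 15 T$)
$\frac{1}{t{\left(-86,-59 \right)} + 25 \left(-31\right)} = \frac{1}{\left(-59 - -1290\right) + 25 \left(-31\right)} = \frac{1}{\left(-59 + 1290\right) - 775} = \frac{1}{1231 - 775} = \frac{1}{456}$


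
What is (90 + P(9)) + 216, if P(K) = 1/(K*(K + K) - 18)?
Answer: 44065/144 ≈ 306.01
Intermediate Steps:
P(K) = 1/(-18 + 2*K²) (P(K) = 1/(K*(2*K) - 18) = 1/(2*K² - 18) = 1/(-18 + 2*K²))
(90 + P(9)) + 216 = (90 + 1/(2*(-9 + 9²))) + 216 = (90 + 1/(2*(-9 + 81))) + 216 = (90 + (½)/72) + 216 = (90 + (½)*(1/72)) + 216 = (90 + 1/144) + 216 = 12961/144 + 216 = 44065/144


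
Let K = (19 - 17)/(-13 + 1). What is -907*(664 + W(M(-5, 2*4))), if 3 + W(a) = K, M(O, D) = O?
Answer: -3596255/6 ≈ -5.9938e+5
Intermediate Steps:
K = -1/6 (K = 2/(-12) = 2*(-1/12) = -1/6 ≈ -0.16667)
W(a) = -19/6 (W(a) = -3 - 1/6 = -19/6)
-907*(664 + W(M(-5, 2*4))) = -907*(664 - 19/6) = -907*3965/6 = -3596255/6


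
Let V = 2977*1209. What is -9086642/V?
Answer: -9086642/3599193 ≈ -2.5246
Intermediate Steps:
V = 3599193
-9086642/V = -9086642/3599193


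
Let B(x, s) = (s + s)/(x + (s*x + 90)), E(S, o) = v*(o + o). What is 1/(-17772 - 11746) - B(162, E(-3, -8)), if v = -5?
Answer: -1184023/97497954 ≈ -0.012144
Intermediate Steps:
E(S, o) = -10*o (E(S, o) = -5*(o + o) = -10*o)
B(x, s) = 2*s/(90 + x + s*x) (B(x, s) = (2*s)/(x + (90 + s*x)) = (2*s)/(90 + x + s*x) = 2*s/(90 + x + s*x))
1/(-17772 - 11746) - B(162, E(-3, -8)) = 1/(-17772 - 11746) - 2*(-10*(-8))/(90 + 162 - 10*(-8)*162) = 1/(-29518) - 2*80/(90 + 162 + 80*162) = -1/29518 - 2*80/(90 + 162 + 12960) = -1/29518 - 2*80/13212 = -1/29518 - 1*40/3303 = -1/29518 - 40/3303 = -1184023/97497954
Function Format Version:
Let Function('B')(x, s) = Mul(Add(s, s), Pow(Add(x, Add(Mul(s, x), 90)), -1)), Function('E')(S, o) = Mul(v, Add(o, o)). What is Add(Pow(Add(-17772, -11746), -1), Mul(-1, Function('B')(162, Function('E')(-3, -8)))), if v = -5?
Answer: Rational(-1184023, 97497954) ≈ -0.012144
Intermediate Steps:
Function('E')(S, o) = Mul(-10, o) (Function('E')(S, o) = Mul(-5, Add(o, o)) = Mul(-5, Mul(2, o)) = Mul(-10, o))
Function('B')(x, s) = Mul(2, s, Pow(Add(90, x, Mul(s, x)), -1)) (Function('B')(x, s) = Mul(Mul(2, s), Pow(Add(x, Add(90, Mul(s, x))), -1)) = Mul(Mul(2, s), Pow(Add(90, x, Mul(s, x)), -1)) = Mul(2, s, Pow(Add(90, x, Mul(s, x)), -1)))
Add(Pow(Add(-17772, -11746), -1), Mul(-1, Function('B')(162, Function('E')(-3, -8)))) = Add(Pow(Add(-17772, -11746), -1), Mul(-1, Mul(2, Mul(-10, -8), Pow(Add(90, 162, Mul(Mul(-10, -8), 162)), -1)))) = Add(Pow(-29518, -1), Mul(-1, Mul(2, 80, Pow(Add(90, 162, Mul(80, 162)), -1)))) = Add(Rational(-1, 29518), Mul(-1, Mul(2, 80, Pow(Add(90, 162, 12960), -1)))) = Add(Rational(-1, 29518), Mul(-1, Mul(2, 80, Pow(13212, -1)))) = Add(Rational(-1, 29518), Mul(-1, Mul(2, 80, Rational(1, 13212)))) = Add(Rational(-1, 29518), Mul(-1, Rational(40, 3303))) = Add(Rational(-1, 29518), Rational(-40, 3303)) = Rational(-1184023, 97497954)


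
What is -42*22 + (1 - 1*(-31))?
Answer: -892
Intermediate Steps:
-42*22 + (1 - 1*(-31)) = -924 + (1 + 31) = -924 + 32 = -892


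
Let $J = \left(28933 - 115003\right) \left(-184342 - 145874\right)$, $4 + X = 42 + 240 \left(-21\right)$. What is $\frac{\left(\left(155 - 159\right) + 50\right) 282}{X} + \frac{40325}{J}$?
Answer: $- \frac{36868597550299}{14216529898224} \approx -2.5934$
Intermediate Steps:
$X = -5002$ ($X = -4 + \left(42 + 240 \left(-21\right)\right) = -4 + \left(42 - 5040\right) = -4 - 4998 = -5002$)
$J = 28421691120$ ($J = \left(28933 - 115003\right) \left(-330216\right) = \left(-86070\right) \left(-330216\right) = 28421691120$)
$\frac{\left(\left(155 - 159\right) + 50\right) 282}{X} + \frac{40325}{J} = \frac{\left(\left(155 - 159\right) + 50\right) 282}{-5002} + \frac{40325}{28421691120} = \left(-4 + 50\right) 282 \left(- \frac{1}{5002}\right) + 40325 \cdot \frac{1}{28421691120} = 46 \cdot 282 \left(- \frac{1}{5002}\right) + \frac{8065}{5684338224} = 12972 \left(- \frac{1}{5002}\right) + \frac{8065}{5684338224} = - \frac{6486}{2501} + \frac{8065}{5684338224} = - \frac{36868597550299}{14216529898224}$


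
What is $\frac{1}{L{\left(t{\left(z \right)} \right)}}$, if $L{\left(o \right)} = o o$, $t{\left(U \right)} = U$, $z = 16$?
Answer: $\frac{1}{256} \approx 0.0039063$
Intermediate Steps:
$L{\left(o \right)} = o^{2}$
$\frac{1}{L{\left(t{\left(z \right)} \right)}} = \frac{1}{16^{2}} = \frac{1}{256}$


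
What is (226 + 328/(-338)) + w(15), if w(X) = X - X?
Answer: 38030/169 ≈ 225.03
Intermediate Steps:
w(X) = 0
(226 + 328/(-338)) + w(15) = (226 + 328/(-338)) + 0 = (226 + 328*(-1/338)) + 0 = (226 - 164/169) + 0 = 38030/169 + 0 = 38030/169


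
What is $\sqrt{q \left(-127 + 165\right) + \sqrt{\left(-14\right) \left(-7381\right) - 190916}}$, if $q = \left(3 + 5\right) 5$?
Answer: $\sqrt{1520 + i \sqrt{87582}} \approx 39.17 + 3.7777 i$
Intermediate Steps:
$q = 40$ ($q = 8 \cdot 5 = 40$)
$\sqrt{q \left(-127 + 165\right) + \sqrt{\left(-14\right) \left(-7381\right) - 190916}} = \sqrt{40 \left(-127 + 165\right) + \sqrt{\left(-14\right) \left(-7381\right) - 190916}} = \sqrt{40 \cdot 38 + \sqrt{103334 - 190916}} = \sqrt{1520 + \sqrt{-87582}} = \sqrt{1520 + i \sqrt{87582}}$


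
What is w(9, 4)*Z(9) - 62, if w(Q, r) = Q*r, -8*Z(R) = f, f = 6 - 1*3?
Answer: -151/2 ≈ -75.500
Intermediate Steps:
f = 3 (f = 6 - 3 = 3)
Z(R) = -3/8 (Z(R) = -1/8*3 = -3/8)
w(9, 4)*Z(9) - 62 = (9*4)*(-3/8) - 62 = 36*(-3/8) - 62 = -27/2 - 62 = -151/2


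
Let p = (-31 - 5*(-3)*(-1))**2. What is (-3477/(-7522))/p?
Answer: 3477/15916552 ≈ 0.00021845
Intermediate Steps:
p = 2116 (p = (-31 + 15*(-1))**2 = (-31 - 15)**2 = (-46)**2 = 2116)
(-3477/(-7522))/p = -3477/(-7522)/2116 = -3477*(-1/7522)*(1/2116) = (3477/7522)*(1/2116) = 3477/15916552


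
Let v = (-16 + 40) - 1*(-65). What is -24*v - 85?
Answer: -2221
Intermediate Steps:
v = 89 (v = 24 + 65 = 89)
-24*v - 85 = -24*89 - 85 = -2136 - 85 = -2221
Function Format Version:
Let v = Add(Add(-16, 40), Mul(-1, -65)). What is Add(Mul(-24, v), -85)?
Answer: -2221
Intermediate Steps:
v = 89 (v = Add(24, 65) = 89)
Add(Mul(-24, v), -85) = Add(Mul(-24, 89), -85) = Add(-2136, -85) = -2221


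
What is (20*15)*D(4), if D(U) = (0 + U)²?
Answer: 4800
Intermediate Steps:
D(U) = U²
(20*15)*D(4) = (20*15)*4² = 300*16 = 4800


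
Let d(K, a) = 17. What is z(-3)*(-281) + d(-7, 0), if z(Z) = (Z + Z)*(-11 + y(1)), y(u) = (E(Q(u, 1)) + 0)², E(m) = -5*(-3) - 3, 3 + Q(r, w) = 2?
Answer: 224255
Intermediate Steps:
Q(r, w) = -1 (Q(r, w) = -3 + 2 = -1)
E(m) = 12 (E(m) = 15 - 3 = 12)
y(u) = 144 (y(u) = (12 + 0)² = 12² = 144)
z(Z) = 266*Z (z(Z) = (Z + Z)*(-11 + 144) = (2*Z)*133 = 266*Z)
z(-3)*(-281) + d(-7, 0) = (266*(-3))*(-281) + 17 = -798*(-281) + 17 = 224238 + 17 = 224255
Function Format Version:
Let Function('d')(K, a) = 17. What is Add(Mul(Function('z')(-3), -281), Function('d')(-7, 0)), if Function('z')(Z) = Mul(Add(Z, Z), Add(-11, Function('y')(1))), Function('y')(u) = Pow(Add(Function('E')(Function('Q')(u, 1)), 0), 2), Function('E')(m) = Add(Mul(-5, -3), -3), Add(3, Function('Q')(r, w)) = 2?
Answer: 224255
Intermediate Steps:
Function('Q')(r, w) = -1 (Function('Q')(r, w) = Add(-3, 2) = -1)
Function('E')(m) = 12 (Function('E')(m) = Add(15, -3) = 12)
Function('y')(u) = 144 (Function('y')(u) = Pow(Add(12, 0), 2) = Pow(12, 2) = 144)
Function('z')(Z) = Mul(266, Z) (Function('z')(Z) = Mul(Add(Z, Z), Add(-11, 144)) = Mul(Mul(2, Z), 133) = Mul(266, Z))
Add(Mul(Function('z')(-3), -281), Function('d')(-7, 0)) = Add(Mul(Mul(266, -3), -281), 17) = Add(Mul(-798, -281), 17) = Add(224238, 17) = 224255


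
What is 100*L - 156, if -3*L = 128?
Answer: -13268/3 ≈ -4422.7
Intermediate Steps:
L = -128/3 (L = -1/3*128 = -128/3 ≈ -42.667)
100*L - 156 = 100*(-128/3) - 156 = -12800/3 - 156 = -13268/3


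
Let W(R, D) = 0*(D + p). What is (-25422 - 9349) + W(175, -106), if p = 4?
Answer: -34771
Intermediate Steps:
W(R, D) = 0 (W(R, D) = 0*(D + 4) = 0*(4 + D) = 0)
(-25422 - 9349) + W(175, -106) = (-25422 - 9349) + 0 = -34771 + 0 = -34771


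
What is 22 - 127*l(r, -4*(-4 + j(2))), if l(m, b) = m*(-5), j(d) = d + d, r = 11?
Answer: 7007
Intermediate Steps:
j(d) = 2*d
l(m, b) = -5*m
22 - 127*l(r, -4*(-4 + j(2))) = 22 - (-635)*11 = 22 - 127*(-55) = 22 + 6985 = 7007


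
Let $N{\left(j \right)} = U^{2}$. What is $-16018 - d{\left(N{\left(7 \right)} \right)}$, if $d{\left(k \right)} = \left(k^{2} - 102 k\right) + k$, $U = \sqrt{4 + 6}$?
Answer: $-15108$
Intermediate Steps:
$U = \sqrt{10} \approx 3.1623$
$N{\left(j \right)} = 10$ ($N{\left(j \right)} = \left(\sqrt{10}\right)^{2} = 10$)
$d{\left(k \right)} = k^{2} - 101 k$
$-16018 - d{\left(N{\left(7 \right)} \right)} = -16018 - 10 \left(-101 + 10\right) = -16018 - 10 \left(-91\right) = -16018 - -910 = -16018 + 910 = -15108$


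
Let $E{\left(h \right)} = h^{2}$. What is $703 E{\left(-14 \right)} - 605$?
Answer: $137183$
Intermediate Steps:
$703 E{\left(-14 \right)} - 605 = 703 \left(-14\right)^{2} - 605 = 703 \cdot 196 - 605 = 137788 - 605 = 137183$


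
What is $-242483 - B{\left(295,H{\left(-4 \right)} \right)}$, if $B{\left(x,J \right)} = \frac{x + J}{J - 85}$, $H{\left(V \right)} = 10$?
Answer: $- \frac{3637184}{15} \approx -2.4248 \cdot 10^{5}$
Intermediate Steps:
$B{\left(x,J \right)} = \frac{J + x}{-85 + J}$
$-242483 - B{\left(295,H{\left(-4 \right)} \right)} = -242483 - \frac{10 + 295}{-85 + 10} = -242483 - \frac{1}{-75} \cdot 305 = -242483 - \left(- \frac{1}{75}\right) 305 = -242483 - - \frac{61}{15} = -242483 + \frac{61}{15} = - \frac{3637184}{15}$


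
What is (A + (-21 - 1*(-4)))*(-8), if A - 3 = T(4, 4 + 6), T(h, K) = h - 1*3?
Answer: 104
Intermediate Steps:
T(h, K) = -3 + h (T(h, K) = h - 3 = -3 + h)
A = 4 (A = 3 + (-3 + 4) = 3 + 1 = 4)
(A + (-21 - 1*(-4)))*(-8) = (4 + (-21 - 1*(-4)))*(-8) = (4 + (-21 + 4))*(-8) = (4 - 17)*(-8) = -13*(-8) = 104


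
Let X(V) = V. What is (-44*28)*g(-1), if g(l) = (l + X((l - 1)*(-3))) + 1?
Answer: -7392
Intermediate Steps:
g(l) = 4 - 2*l (g(l) = (l + (l - 1)*(-3)) + 1 = (l + (-1 + l)*(-3)) + 1 = (l + (3 - 3*l)) + 1 = (3 - 2*l) + 1 = 4 - 2*l)
(-44*28)*g(-1) = (-44*28)*(4 - 2*(-1)) = -1232*(4 + 2) = -1232*6 = -7392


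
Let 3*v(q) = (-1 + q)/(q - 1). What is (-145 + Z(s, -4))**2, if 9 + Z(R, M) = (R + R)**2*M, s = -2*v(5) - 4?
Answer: 20448484/81 ≈ 2.5245e+5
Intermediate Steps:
v(q) = 1/3 (v(q) = ((-1 + q)/(q - 1))/3 = ((-1 + q)/(-1 + q))/3 = (1/3)*1 = 1/3)
s = -14/3 (s = -2*1/3 - 4 = -2/3 - 4 = -14/3 ≈ -4.6667)
Z(R, M) = -9 + 4*M*R**2 (Z(R, M) = -9 + (R + R)**2*M = -9 + (2*R)**2*M = -9 + (4*R**2)*M = -9 + 4*M*R**2)
(-145 + Z(s, -4))**2 = (-145 + (-9 + 4*(-4)*(-14/3)**2))**2 = (-145 + (-9 + 4*(-4)*(196/9)))**2 = (-145 + (-9 - 3136/9))**2 = (-145 - 3217/9)**2 = (-4522/9)**2 = 20448484/81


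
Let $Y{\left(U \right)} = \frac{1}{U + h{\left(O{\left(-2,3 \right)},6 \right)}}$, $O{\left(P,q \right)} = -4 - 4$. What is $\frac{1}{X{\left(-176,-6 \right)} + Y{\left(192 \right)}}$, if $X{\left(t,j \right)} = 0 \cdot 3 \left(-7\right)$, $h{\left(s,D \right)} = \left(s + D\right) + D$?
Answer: $196$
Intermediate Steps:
$O{\left(P,q \right)} = -8$ ($O{\left(P,q \right)} = -4 - 4 = -8$)
$h{\left(s,D \right)} = s + 2 D$ ($h{\left(s,D \right)} = \left(D + s\right) + D = s + 2 D$)
$X{\left(t,j \right)} = 0$ ($X{\left(t,j \right)} = 0 \left(-7\right) = 0$)
$Y{\left(U \right)} = \frac{1}{4 + U}$ ($Y{\left(U \right)} = \frac{1}{U + \left(-8 + 2 \cdot 6\right)} = \frac{1}{U + \left(-8 + 12\right)} = \frac{1}{U + 4} = \frac{1}{4 + U}$)
$\frac{1}{X{\left(-176,-6 \right)} + Y{\left(192 \right)}} = \frac{1}{0 + \frac{1}{4 + 192}} = \frac{1}{0 + \frac{1}{196}} = \frac{1}{\frac{1}{196}} = 196$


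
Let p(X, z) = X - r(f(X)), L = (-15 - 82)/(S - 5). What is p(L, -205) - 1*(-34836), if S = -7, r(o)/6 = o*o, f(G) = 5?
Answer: 416329/12 ≈ 34694.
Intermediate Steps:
r(o) = 6*o² (r(o) = 6*(o*o) = 6*o²)
L = 97/12 (L = (-15 - 82)/(-7 - 5) = -97/(-12) = -97*(-1/12) = 97/12 ≈ 8.0833)
p(X, z) = -150 + X (p(X, z) = X - 6*5² = X - 6*25 = X - 1*150 = X - 150 = -150 + X)
p(L, -205) - 1*(-34836) = (-150 + 97/12) - 1*(-34836) = -1703/12 + 34836 = 416329/12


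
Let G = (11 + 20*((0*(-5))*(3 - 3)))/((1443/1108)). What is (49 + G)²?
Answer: 6871581025/2082249 ≈ 3300.1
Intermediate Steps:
G = 12188/1443 (G = (11 + 20*(0*0))/((1443*(1/1108))) = (11 + 20*0)/(1443/1108) = (11 + 0)*(1108/1443) = 11*(1108/1443) = 12188/1443 ≈ 8.4463)
(49 + G)² = (49 + 12188/1443)² = (82895/1443)² = 6871581025/2082249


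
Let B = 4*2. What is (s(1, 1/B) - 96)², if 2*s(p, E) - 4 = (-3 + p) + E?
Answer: 2307361/256 ≈ 9013.1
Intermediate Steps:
B = 8
s(p, E) = ½ + E/2 + p/2 (s(p, E) = 2 + ((-3 + p) + E)/2 = 2 + (-3 + E + p)/2 = 2 + (-3/2 + E/2 + p/2) = ½ + E/2 + p/2)
(s(1, 1/B) - 96)² = ((½ + (½)/8 + (½)*1) - 96)² = ((½ + (½)*(⅛) + ½) - 96)² = ((½ + 1/16 + ½) - 96)² = (17/16 - 96)² = (-1519/16)² = 2307361/256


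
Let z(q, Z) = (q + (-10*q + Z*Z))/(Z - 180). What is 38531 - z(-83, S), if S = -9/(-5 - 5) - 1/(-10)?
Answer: 6897797/179 ≈ 38535.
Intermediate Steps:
S = 1 (S = -9/(-10) - 1*(-⅒) = -⅒*(-9) + ⅒ = 9/10 + ⅒ = 1)
z(q, Z) = (Z² - 9*q)/(-180 + Z) (z(q, Z) = (q + (-10*q + Z²))/(-180 + Z) = (q + (Z² - 10*q))/(-180 + Z) = (Z² - 9*q)/(-180 + Z))
38531 - z(-83, S) = 38531 - (1² - 9*(-83))/(-180 + 1) = 38531 - (1 + 747)/(-179) = 38531 - (-1)*748/179 = 38531 - 1*(-748/179) = 38531 + 748/179 = 6897797/179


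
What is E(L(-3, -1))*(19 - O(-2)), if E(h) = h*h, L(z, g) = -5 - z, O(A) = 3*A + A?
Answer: 108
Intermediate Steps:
O(A) = 4*A
E(h) = h²
E(L(-3, -1))*(19 - O(-2)) = (-5 - 1*(-3))²*(19 - 4*(-2)) = (-5 + 3)²*(19 - 1*(-8)) = (-2)²*(19 + 8) = 4*27 = 108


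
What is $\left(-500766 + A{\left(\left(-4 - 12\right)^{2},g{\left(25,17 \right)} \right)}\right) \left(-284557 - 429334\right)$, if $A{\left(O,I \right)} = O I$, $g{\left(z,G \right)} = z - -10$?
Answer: $351095877146$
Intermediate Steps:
$g{\left(z,G \right)} = 10 + z$ ($g{\left(z,G \right)} = z + 10 = 10 + z$)
$A{\left(O,I \right)} = I O$
$\left(-500766 + A{\left(\left(-4 - 12\right)^{2},g{\left(25,17 \right)} \right)}\right) \left(-284557 - 429334\right) = \left(-500766 + \left(10 + 25\right) \left(-4 - 12\right)^{2}\right) \left(-284557 - 429334\right) = \left(-500766 + 35 \left(-16\right)^{2}\right) \left(-713891\right) = \left(-500766 + 35 \cdot 256\right) \left(-713891\right) = \left(-500766 + 8960\right) \left(-713891\right) = \left(-491806\right) \left(-713891\right) = 351095877146$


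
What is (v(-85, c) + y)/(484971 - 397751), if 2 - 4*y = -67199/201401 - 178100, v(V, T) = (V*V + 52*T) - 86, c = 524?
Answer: 63572292849/70264780880 ≈ 0.90475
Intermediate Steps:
v(V, T) = -86 + V² + 52*T (v(V, T) = (V² + 52*T) - 86 = -86 + V² + 52*T)
y = 35869988101/805604 (y = ½ - (-67199/201401 - 178100)/4 = ½ - ¼*(-35869585299/201401) = ½ + 35869585299/805604 = 35869988101/805604 ≈ 44526.)
(v(-85, c) + y)/(484971 - 397751) = ((-86 + (-85)² + 52*524) + 35869988101/805604)/(484971 - 397751) = ((-86 + 7225 + 27248) + 35869988101/805604)/87220 = (34387 + 35869988101/805604)*(1/87220) = (63572292849/805604)*(1/87220) = 63572292849/70264780880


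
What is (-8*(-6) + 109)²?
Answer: 24649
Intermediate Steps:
(-8*(-6) + 109)² = (48 + 109)² = 157² = 24649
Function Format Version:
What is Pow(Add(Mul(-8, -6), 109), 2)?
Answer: 24649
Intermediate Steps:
Pow(Add(Mul(-8, -6), 109), 2) = Pow(Add(48, 109), 2) = Pow(157, 2) = 24649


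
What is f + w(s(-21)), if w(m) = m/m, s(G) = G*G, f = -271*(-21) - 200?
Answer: 5492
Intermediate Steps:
f = 5491 (f = 5691 - 200 = 5491)
s(G) = G²
w(m) = 1
f + w(s(-21)) = 5491 + 1 = 5492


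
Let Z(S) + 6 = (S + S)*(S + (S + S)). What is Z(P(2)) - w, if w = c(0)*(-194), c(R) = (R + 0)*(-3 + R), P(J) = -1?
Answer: 0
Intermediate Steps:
c(R) = R*(-3 + R)
w = 0 (w = (0*(-3 + 0))*(-194) = (0*(-3))*(-194) = 0*(-194) = 0)
Z(S) = -6 + 6*S**2 (Z(S) = -6 + (S + S)*(S + (S + S)) = -6 + (2*S)*(S + 2*S) = -6 + (2*S)*(3*S) = -6 + 6*S**2)
Z(P(2)) - w = (-6 + 6*(-1)**2) - 1*0 = (-6 + 6*1) + 0 = (-6 + 6) + 0 = 0 + 0 = 0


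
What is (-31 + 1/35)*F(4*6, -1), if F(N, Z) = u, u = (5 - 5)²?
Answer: 0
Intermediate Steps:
u = 0 (u = 0² = 0)
F(N, Z) = 0
(-31 + 1/35)*F(4*6, -1) = (-31 + 1/35)*0 = -1084/35*0 = 0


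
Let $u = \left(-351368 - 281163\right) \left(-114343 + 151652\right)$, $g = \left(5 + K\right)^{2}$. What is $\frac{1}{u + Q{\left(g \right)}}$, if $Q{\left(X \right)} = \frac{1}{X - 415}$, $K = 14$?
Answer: $- \frac{54}{1274351350267} \approx -4.2374 \cdot 10^{-11}$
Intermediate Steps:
$g = 361$ ($g = \left(5 + 14\right)^{2} = 19^{2} = 361$)
$u = -23599099079$ ($u = \left(-632531\right) 37309 = -23599099079$)
$Q{\left(X \right)} = \frac{1}{-415 + X}$
$\frac{1}{u + Q{\left(g \right)}} = \frac{1}{-23599099079 + \frac{1}{-415 + 361}} = \frac{1}{-23599099079 + \frac{1}{-54}} = \frac{1}{-23599099079 - \frac{1}{54}} = \frac{1}{- \frac{1274351350267}{54}} = - \frac{54}{1274351350267}$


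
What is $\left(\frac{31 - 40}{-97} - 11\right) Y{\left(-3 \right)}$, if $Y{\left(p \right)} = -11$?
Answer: $\frac{11638}{97} \approx 119.98$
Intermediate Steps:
$\left(\frac{31 - 40}{-97} - 11\right) Y{\left(-3 \right)} = \left(\frac{31 - 40}{-97} - 11\right) \left(-11\right) = \left(\left(-9\right) \left(- \frac{1}{97}\right) - 11\right) \left(-11\right) = \left(\frac{9}{97} - 11\right) \left(-11\right) = \left(- \frac{1058}{97}\right) \left(-11\right) = \frac{11638}{97}$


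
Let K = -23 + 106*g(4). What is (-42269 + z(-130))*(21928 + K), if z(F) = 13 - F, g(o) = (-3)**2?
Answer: -962958234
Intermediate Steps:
g(o) = 9
K = 931 (K = -23 + 106*9 = -23 + 954 = 931)
(-42269 + z(-130))*(21928 + K) = (-42269 + (13 - 1*(-130)))*(21928 + 931) = (-42269 + (13 + 130))*22859 = (-42269 + 143)*22859 = -42126*22859 = -962958234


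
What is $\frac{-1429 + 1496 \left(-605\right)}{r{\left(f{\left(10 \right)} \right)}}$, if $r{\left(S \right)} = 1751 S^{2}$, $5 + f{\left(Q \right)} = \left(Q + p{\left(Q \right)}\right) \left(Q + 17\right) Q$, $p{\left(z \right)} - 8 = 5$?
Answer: $- \frac{906509}{67417045775} \approx -1.3446 \cdot 10^{-5}$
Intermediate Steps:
$p{\left(z \right)} = 13$ ($p{\left(z \right)} = 8 + 5 = 13$)
$f{\left(Q \right)} = -5 + Q \left(13 + Q\right) \left(17 + Q\right)$ ($f{\left(Q \right)} = -5 + \left(Q + 13\right) \left(Q + 17\right) Q = -5 + \left(13 + Q\right) \left(17 + Q\right) Q = -5 + Q \left(13 + Q\right) \left(17 + Q\right)$)
$\frac{-1429 + 1496 \left(-605\right)}{r{\left(f{\left(10 \right)} \right)}} = \frac{-1429 + 1496 \left(-605\right)}{1751 \left(-5 + 10^{3} + 30 \cdot 10^{2} + 221 \cdot 10\right)^{2}} = \frac{-1429 - 905080}{1751 \left(-5 + 1000 + 30 \cdot 100 + 2210\right)^{2}} = - \frac{906509}{1751 \left(-5 + 1000 + 3000 + 2210\right)^{2}} = - \frac{906509}{1751 \cdot 6205^{2}} = - \frac{906509}{1751 \cdot 38502025} = - \frac{906509}{67417045775}$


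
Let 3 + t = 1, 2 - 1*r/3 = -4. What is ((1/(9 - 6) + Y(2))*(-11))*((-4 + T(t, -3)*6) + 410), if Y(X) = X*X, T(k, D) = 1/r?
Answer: -174317/9 ≈ -19369.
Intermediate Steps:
r = 18 (r = 6 - 3*(-4) = 6 + 12 = 18)
t = -2 (t = -3 + 1 = -2)
T(k, D) = 1/18
Y(X) = X**2
((1/(9 - 6) + Y(2))*(-11))*((-4 + T(t, -3)*6) + 410) = ((1/(9 - 6) + 2**2)*(-11))*((-4 + (1/18)*6) + 410) = ((1/3 + 4)*(-11))*((-4 + 1/3) + 410) = ((1/3 + 4)*(-11))*(-11/3 + 410) = ((13/3)*(-11))*(1219/3) = -143/3*1219/3 = -174317/9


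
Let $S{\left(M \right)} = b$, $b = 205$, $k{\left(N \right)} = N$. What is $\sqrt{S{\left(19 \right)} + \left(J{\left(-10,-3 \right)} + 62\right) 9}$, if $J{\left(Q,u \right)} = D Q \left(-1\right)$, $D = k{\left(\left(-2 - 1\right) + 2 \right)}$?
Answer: $\sqrt{673} \approx 25.942$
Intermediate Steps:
$S{\left(M \right)} = 205$
$D = -1$ ($D = \left(-2 - 1\right) + 2 = -3 + 2 = -1$)
$J{\left(Q,u \right)} = Q$ ($J{\left(Q,u \right)} = - Q \left(-1\right) = Q$)
$\sqrt{S{\left(19 \right)} + \left(J{\left(-10,-3 \right)} + 62\right) 9} = \sqrt{205 + \left(-10 + 62\right) 9} = \sqrt{205 + 52 \cdot 9} = \sqrt{205 + 468} = \sqrt{673}$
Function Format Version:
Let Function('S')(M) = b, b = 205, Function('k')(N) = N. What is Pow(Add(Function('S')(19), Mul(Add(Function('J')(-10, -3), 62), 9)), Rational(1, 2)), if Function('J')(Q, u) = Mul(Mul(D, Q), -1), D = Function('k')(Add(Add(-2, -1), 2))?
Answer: Pow(673, Rational(1, 2)) ≈ 25.942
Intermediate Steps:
Function('S')(M) = 205
D = -1 (D = Add(Add(-2, -1), 2) = Add(-3, 2) = -1)
Function('J')(Q, u) = Q (Function('J')(Q, u) = Mul(Mul(-1, Q), -1) = Q)
Pow(Add(Function('S')(19), Mul(Add(Function('J')(-10, -3), 62), 9)), Rational(1, 2)) = Pow(Add(205, Mul(Add(-10, 62), 9)), Rational(1, 2)) = Pow(Add(205, Mul(52, 9)), Rational(1, 2)) = Pow(Add(205, 468), Rational(1, 2)) = Pow(673, Rational(1, 2))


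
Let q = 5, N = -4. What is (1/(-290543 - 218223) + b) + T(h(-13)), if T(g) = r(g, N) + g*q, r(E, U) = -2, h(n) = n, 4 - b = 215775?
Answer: -109811035909/508766 ≈ -2.1584e+5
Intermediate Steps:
b = -215771 (b = 4 - 1*215775 = 4 - 215775 = -215771)
T(g) = -2 + 5*g (T(g) = -2 + g*5 = -2 + 5*g)
(1/(-290543 - 218223) + b) + T(h(-13)) = (1/(-290543 - 218223) - 215771) + (-2 + 5*(-13)) = (1/(-508766) - 215771) + (-2 - 65) = (-1/508766 - 215771) - 67 = -109776948587/508766 - 67 = -109811035909/508766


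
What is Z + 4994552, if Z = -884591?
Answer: 4109961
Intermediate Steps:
Z + 4994552 = -884591 + 4994552 = 4109961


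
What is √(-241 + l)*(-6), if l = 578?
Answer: -6*√337 ≈ -110.15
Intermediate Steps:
√(-241 + l)*(-6) = √(-241 + 578)*(-6) = √337*(-6) = -6*√337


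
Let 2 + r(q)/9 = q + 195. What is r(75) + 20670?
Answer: 23082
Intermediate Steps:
r(q) = 1737 + 9*q (r(q) = -18 + 9*(q + 195) = -18 + 9*(195 + q) = -18 + (1755 + 9*q) = 1737 + 9*q)
r(75) + 20670 = (1737 + 9*75) + 20670 = (1737 + 675) + 20670 = 2412 + 20670 = 23082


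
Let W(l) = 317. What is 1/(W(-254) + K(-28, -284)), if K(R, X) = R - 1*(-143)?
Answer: 1/432 ≈ 0.0023148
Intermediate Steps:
K(R, X) = 143 + R (K(R, X) = R + 143 = 143 + R)
1/(W(-254) + K(-28, -284)) = 1/(317 + (143 - 28)) = 1/(317 + 115) = 1/432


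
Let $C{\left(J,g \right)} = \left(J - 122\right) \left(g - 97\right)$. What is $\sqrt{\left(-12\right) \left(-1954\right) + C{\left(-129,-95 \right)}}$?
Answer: $6 \sqrt{1990} \approx 267.66$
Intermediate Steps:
$C{\left(J,g \right)} = \left(-122 + J\right) \left(-97 + g\right)$
$\sqrt{\left(-12\right) \left(-1954\right) + C{\left(-129,-95 \right)}} = \sqrt{\left(-12\right) \left(-1954\right) - -48192} = \sqrt{23448 + \left(11834 + 11590 + 12513 + 12255\right)} = \sqrt{23448 + 48192} = \sqrt{71640} = 6 \sqrt{1990}$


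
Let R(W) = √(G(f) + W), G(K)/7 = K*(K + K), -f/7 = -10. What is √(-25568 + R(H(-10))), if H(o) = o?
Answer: √(-25568 + 19*√190) ≈ 159.08*I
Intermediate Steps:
f = 70 (f = -7*(-10) = 70)
G(K) = 14*K² (G(K) = 7*(K*(K + K)) = 7*(K*(2*K)) = 7*(2*K²) = 14*K²)
R(W) = √(68600 + W) (R(W) = √(14*70² + W) = √(14*4900 + W) = √(68600 + W))
√(-25568 + R(H(-10))) = √(-25568 + √(68600 - 10)) = √(-25568 + √68590) = √(-25568 + 19*√190)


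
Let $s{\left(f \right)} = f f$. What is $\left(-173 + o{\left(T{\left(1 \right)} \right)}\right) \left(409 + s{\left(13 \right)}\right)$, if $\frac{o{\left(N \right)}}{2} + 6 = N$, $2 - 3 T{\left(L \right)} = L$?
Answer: $- \frac{319634}{3} \approx -1.0654 \cdot 10^{5}$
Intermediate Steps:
$T{\left(L \right)} = \frac{2}{3} - \frac{L}{3}$
$o{\left(N \right)} = -12 + 2 N$
$s{\left(f \right)} = f^{2}$
$\left(-173 + o{\left(T{\left(1 \right)} \right)}\right) \left(409 + s{\left(13 \right)}\right) = \left(-173 - \left(12 - 2 \left(\frac{2}{3} - \frac{1}{3}\right)\right)\right) \left(409 + 13^{2}\right) = \left(-173 - \left(12 - 2 \left(\frac{2}{3} - \frac{1}{3}\right)\right)\right) \left(409 + 169\right) = \left(-173 + \left(-12 + 2 \cdot \frac{1}{3}\right)\right) 578 = \left(-173 + \left(-12 + \frac{2}{3}\right)\right) 578 = \left(-173 - \frac{34}{3}\right) 578 = \left(- \frac{553}{3}\right) 578 = - \frac{319634}{3}$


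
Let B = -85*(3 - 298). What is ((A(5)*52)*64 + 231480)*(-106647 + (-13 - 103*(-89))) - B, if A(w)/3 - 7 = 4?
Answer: -33274775947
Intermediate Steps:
B = 25075 (B = -85*(-295) = 25075)
A(w) = 33 (A(w) = 21 + 3*4 = 21 + 12 = 33)
((A(5)*52)*64 + 231480)*(-106647 + (-13 - 103*(-89))) - B = ((33*52)*64 + 231480)*(-106647 + (-13 - 103*(-89))) - 1*25075 = (1716*64 + 231480)*(-106647 + (-13 + 9167)) - 25075 = (109824 + 231480)*(-106647 + 9154) - 25075 = 341304*(-97493) - 25075 = -33274750872 - 25075 = -33274775947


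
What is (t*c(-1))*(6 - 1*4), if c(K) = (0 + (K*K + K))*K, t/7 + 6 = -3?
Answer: 0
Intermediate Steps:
t = -63 (t = -42 + 7*(-3) = -42 - 21 = -63)
c(K) = K*(K + K²) (c(K) = (0 + (K² + K))*K = (0 + (K + K²))*K = (K + K²)*K = K*(K + K²))
(t*c(-1))*(6 - 1*4) = (-63*(-1)²*(1 - 1))*(6 - 1*4) = (-63*0)*(6 - 4) = -63*0*2 = 0*2 = 0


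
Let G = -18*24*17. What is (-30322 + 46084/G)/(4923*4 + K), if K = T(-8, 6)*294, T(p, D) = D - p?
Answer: -55682713/43711488 ≈ -1.2739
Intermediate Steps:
G = -7344 (G = -432*17 = -7344)
K = 4116 (K = (6 - 1*(-8))*294 = (6 + 8)*294 = 14*294 = 4116)
(-30322 + 46084/G)/(4923*4 + K) = (-30322 + 46084/(-7344))/(4923*4 + 4116) = (-30322 + 46084*(-1/7344))/(19692 + 4116) = (-30322 - 11521/1836)/23808 = -55682713/1836*1/23808 = -55682713/43711488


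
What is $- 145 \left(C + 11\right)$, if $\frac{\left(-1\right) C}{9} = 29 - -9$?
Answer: $47995$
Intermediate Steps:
$C = -342$ ($C = - 9 \left(29 - -9\right) = - 9 \left(29 + 9\right) = \left(-9\right) 38 = -342$)
$- 145 \left(C + 11\right) = - 145 \left(-342 + 11\right) = \left(-145\right) \left(-331\right) = 47995$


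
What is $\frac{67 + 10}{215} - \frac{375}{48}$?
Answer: $- \frac{25643}{3440} \approx -7.4544$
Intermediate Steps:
$\frac{67 + 10}{215} - \frac{375}{48} = 77 \cdot \frac{1}{215} - \frac{125}{16} = \frac{77}{215} - \frac{125}{16} = - \frac{25643}{3440}$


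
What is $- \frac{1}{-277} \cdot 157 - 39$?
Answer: $- \frac{10646}{277} \approx -38.433$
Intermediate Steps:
$- \frac{1}{-277} \cdot 157 - 39 = \left(-1\right) \left(- \frac{1}{277}\right) 157 - 39 = \frac{1}{277} \cdot 157 - 39 = \frac{157}{277} - 39 = - \frac{10646}{277}$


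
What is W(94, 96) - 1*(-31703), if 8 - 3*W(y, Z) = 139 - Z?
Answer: 95074/3 ≈ 31691.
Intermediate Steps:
W(y, Z) = -131/3 + Z/3 (W(y, Z) = 8/3 - (139 - Z)/3 = 8/3 + (-139/3 + Z/3) = -131/3 + Z/3)
W(94, 96) - 1*(-31703) = (-131/3 + (⅓)*96) - 1*(-31703) = (-131/3 + 32) + 31703 = -35/3 + 31703 = 95074/3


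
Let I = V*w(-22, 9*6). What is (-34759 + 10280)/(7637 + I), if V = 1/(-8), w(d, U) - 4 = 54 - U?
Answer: -48958/15273 ≈ -3.2055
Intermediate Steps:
w(d, U) = 58 - U (w(d, U) = 4 + (54 - U) = 58 - U)
V = -⅛ ≈ -0.12500
I = -½ (I = -(58 - 9*6)/8 = -(58 - 1*54)/8 = -(58 - 54)/8 = -⅛*4 = -½ ≈ -0.50000)
(-34759 + 10280)/(7637 + I) = (-34759 + 10280)/(7637 - ½) = -24479/15273/2 = -24479*2/15273 = -48958/15273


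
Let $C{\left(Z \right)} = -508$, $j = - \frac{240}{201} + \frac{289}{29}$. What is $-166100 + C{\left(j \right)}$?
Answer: $-166608$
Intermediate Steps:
$j = \frac{17043}{1943}$ ($j = \left(-240\right) \frac{1}{201} + 289 \cdot \frac{1}{29} = - \frac{80}{67} + \frac{289}{29} = \frac{17043}{1943} \approx 8.7715$)
$-166100 + C{\left(j \right)} = -166100 - 508 = -166608$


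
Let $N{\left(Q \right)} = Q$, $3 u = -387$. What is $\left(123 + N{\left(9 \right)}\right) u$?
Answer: $-17028$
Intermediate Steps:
$u = -129$ ($u = \frac{1}{3} \left(-387\right) = -129$)
$\left(123 + N{\left(9 \right)}\right) u = \left(123 + 9\right) \left(-129\right) = 132 \left(-129\right) = -17028$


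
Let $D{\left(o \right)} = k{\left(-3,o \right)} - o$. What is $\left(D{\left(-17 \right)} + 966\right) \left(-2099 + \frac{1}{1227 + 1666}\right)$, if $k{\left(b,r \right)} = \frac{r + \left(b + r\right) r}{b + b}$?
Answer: $- \frac{16926831725}{8679} \approx -1.9503 \cdot 10^{6}$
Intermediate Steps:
$k{\left(b,r \right)} = \frac{r + r \left(b + r\right)}{2 b}$
$D{\left(o \right)} = - o - \frac{o \left(-2 + o\right)}{6}$ ($D{\left(o \right)} = \frac{o \left(1 - 3 + o\right)}{2 \left(-3\right)} - o = \frac{1}{2} o \left(- \frac{1}{3}\right) \left(-2 + o\right) - o = - \frac{o \left(-2 + o\right)}{6} - o = - o - \frac{o \left(-2 + o\right)}{6}$)
$\left(D{\left(-17 \right)} + 966\right) \left(-2099 + \frac{1}{1227 + 1666}\right) = \left(\frac{1}{6} \left(-17\right) \left(-4 - -17\right) + 966\right) \left(-2099 + \frac{1}{1227 + 1666}\right) = \left(\frac{1}{6} \left(-17\right) \left(-4 + 17\right) + 966\right) \left(-2099 + \frac{1}{2893}\right) = \left(\frac{1}{6} \left(-17\right) 13 + 966\right) \left(-2099 + \frac{1}{2893}\right) = \left(- \frac{221}{6} + 966\right) \left(- \frac{6072406}{2893}\right) = \frac{5575}{6} \left(- \frac{6072406}{2893}\right) = - \frac{16926831725}{8679}$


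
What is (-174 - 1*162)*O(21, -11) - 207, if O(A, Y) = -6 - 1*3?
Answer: 2817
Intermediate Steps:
O(A, Y) = -9 (O(A, Y) = -6 - 3 = -9)
(-174 - 1*162)*O(21, -11) - 207 = (-174 - 1*162)*(-9) - 207 = (-174 - 162)*(-9) - 207 = -336*(-9) - 207 = 3024 - 207 = 2817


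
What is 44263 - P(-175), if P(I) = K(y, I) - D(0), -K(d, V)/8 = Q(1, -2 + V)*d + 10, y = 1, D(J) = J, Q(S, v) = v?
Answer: 42927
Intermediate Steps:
K(d, V) = -80 - 8*d*(-2 + V) (K(d, V) = -8*((-2 + V)*d + 10) = -8*(d*(-2 + V) + 10) = -8*(10 + d*(-2 + V)) = -80 - 8*d*(-2 + V))
P(I) = -64 - 8*I (P(I) = (-80 - 8*1*(-2 + I)) - 1*0 = (-80 + (16 - 8*I)) + 0 = (-64 - 8*I) + 0 = -64 - 8*I)
44263 - P(-175) = 44263 - (-64 - 8*(-175)) = 44263 - (-64 + 1400) = 44263 - 1*1336 = 44263 - 1336 = 42927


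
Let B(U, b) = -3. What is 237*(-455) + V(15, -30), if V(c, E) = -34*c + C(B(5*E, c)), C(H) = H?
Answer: -108348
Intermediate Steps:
V(c, E) = -3 - 34*c (V(c, E) = -34*c - 3 = -3 - 34*c)
237*(-455) + V(15, -30) = 237*(-455) + (-3 - 34*15) = -107835 + (-3 - 510) = -107835 - 513 = -108348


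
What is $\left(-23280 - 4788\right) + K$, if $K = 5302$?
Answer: $-22766$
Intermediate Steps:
$\left(-23280 - 4788\right) + K = \left(-23280 - 4788\right) + 5302 = -28068 + 5302 = -22766$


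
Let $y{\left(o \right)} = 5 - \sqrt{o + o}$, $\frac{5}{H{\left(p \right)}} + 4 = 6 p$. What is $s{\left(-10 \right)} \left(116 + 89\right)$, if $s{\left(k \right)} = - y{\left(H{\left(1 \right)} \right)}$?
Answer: $-1025 + 205 \sqrt{5} \approx -566.61$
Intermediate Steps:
$H{\left(p \right)} = \frac{5}{-4 + 6 p}$
$y{\left(o \right)} = 5 - \sqrt{2} \sqrt{o}$ ($y{\left(o \right)} = 5 - \sqrt{2 o} = 5 - \sqrt{2} \sqrt{o}$)
$s{\left(k \right)} = -5 + \sqrt{5}$ ($s{\left(k \right)} = - (5 - \sqrt{2} \sqrt{\frac{5}{2 \left(-2 + 3 \cdot 1\right)}}) = - (5 - \sqrt{2} \sqrt{\frac{5}{2 \left(-2 + 3\right)}}) = - (5 - \sqrt{2} \sqrt{\frac{5}{2 \cdot 1}}) = - (5 - \sqrt{2} \sqrt{\frac{5}{2} \cdot 1}) = - (5 - \sqrt{2} \sqrt{\frac{5}{2}}) = - (5 - \sqrt{2} \frac{\sqrt{10}}{2}) = - (5 - \sqrt{5}) = -5 + \sqrt{5}$)
$s{\left(-10 \right)} \left(116 + 89\right) = \left(-5 + \sqrt{5}\right) \left(116 + 89\right) = \left(-5 + \sqrt{5}\right) 205 = -1025 + 205 \sqrt{5}$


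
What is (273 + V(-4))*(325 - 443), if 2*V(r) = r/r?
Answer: -32273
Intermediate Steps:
V(r) = ½ (V(r) = (r/r)/2 = (½)*1 = ½)
(273 + V(-4))*(325 - 443) = (273 + ½)*(325 - 443) = (547/2)*(-118) = -32273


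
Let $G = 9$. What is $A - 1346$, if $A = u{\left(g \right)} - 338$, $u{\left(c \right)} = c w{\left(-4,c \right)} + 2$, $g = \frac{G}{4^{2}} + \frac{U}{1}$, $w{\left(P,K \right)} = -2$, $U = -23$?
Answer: $- \frac{13097}{8} \approx -1637.1$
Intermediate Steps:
$g = - \frac{359}{16}$ ($g = \frac{9}{4^{2}} - \frac{23}{1} = \frac{9}{16} - 23 = - \frac{359}{16} \approx -22.438$)
$u{\left(c \right)} = 2 - 2 c$ ($u{\left(c \right)} = c \left(-2\right) + 2 = - 2 c + 2 = 2 - 2 c$)
$A = - \frac{2329}{8}$ ($A = \left(2 - - \frac{359}{8}\right) - 338 = \left(2 + \frac{359}{8}\right) - 338 = \frac{375}{8} - 338 = - \frac{2329}{8} \approx -291.13$)
$A - 1346 = - \frac{2329}{8} - 1346 = - \frac{13097}{8}$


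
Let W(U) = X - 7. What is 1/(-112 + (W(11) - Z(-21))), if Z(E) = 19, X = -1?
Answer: -1/139 ≈ -0.0071942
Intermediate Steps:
W(U) = -8 (W(U) = -1 - 7 = -8)
1/(-112 + (W(11) - Z(-21))) = 1/(-112 + (-8 - 1*19)) = 1/(-112 + (-8 - 19)) = 1/(-112 - 27) = 1/(-139) = -1/139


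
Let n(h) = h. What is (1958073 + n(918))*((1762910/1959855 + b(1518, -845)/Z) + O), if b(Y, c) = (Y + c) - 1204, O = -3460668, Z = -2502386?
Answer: -2216558760499240072543535/326954247602 ≈ -6.7794e+12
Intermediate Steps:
b(Y, c) = -1204 + Y + c
(1958073 + n(918))*((1762910/1959855 + b(1518, -845)/Z) + O) = (1958073 + 918)*((1762910/1959855 + (-1204 + 1518 - 845)/(-2502386)) - 3460668) = 1958991*((1762910*(1/1959855) - 531*(-1/2502386)) - 3460668) = 1958991*((352582/391971 + 531/2502386) - 3460668) = 1958991*(882504397253/980862742806 - 3460668) = 1958991*(-3394439423916557155/980862742806) = -2216558760499240072543535/326954247602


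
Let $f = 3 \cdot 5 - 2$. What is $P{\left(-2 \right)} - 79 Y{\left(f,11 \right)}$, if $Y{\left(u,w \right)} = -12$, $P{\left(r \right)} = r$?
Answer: $946$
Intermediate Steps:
$f = 13$ ($f = 15 - 2 = 13$)
$P{\left(-2 \right)} - 79 Y{\left(f,11 \right)} = -2 - -948 = -2 + 948 = 946$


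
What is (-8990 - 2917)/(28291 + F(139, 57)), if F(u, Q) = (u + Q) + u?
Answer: -3969/9542 ≈ -0.41595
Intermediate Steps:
F(u, Q) = Q + 2*u (F(u, Q) = (Q + u) + u = Q + 2*u)
(-8990 - 2917)/(28291 + F(139, 57)) = (-8990 - 2917)/(28291 + (57 + 2*139)) = -11907/(28291 + (57 + 278)) = -11907/(28291 + 335) = -11907/28626 = -11907*1/28626 = -3969/9542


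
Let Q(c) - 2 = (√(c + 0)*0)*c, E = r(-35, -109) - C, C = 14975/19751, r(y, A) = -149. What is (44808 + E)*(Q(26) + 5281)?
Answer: 4659843386322/19751 ≈ 2.3593e+8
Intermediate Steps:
C = 14975/19751 (C = 14975*(1/19751) = 14975/19751 ≈ 0.75819)
E = -2957874/19751 (E = -149 - 1*14975/19751 = -149 - 14975/19751 = -2957874/19751 ≈ -149.76)
Q(c) = 2 (Q(c) = 2 + (√(c + 0)*0)*c = 2 + (√c*0)*c = 2 + 0*c = 2 + 0 = 2)
(44808 + E)*(Q(26) + 5281) = (44808 - 2957874/19751)*(2 + 5281) = (882044934/19751)*5283 = 4659843386322/19751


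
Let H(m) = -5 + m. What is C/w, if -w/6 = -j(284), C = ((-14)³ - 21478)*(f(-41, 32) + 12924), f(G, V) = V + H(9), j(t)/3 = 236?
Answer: -4359960/59 ≈ -73898.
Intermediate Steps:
j(t) = 708 (j(t) = 3*236 = 708)
f(G, V) = 4 + V (f(G, V) = V + (-5 + 9) = V + 4 = 4 + V)
C = -313917120 (C = ((-14)³ - 21478)*((4 + 32) + 12924) = (-2744 - 21478)*(36 + 12924) = -24222*12960 = -313917120)
w = 4248 (w = -(-6)*708 = -6*(-708) = 4248)
C/w = -313917120/4248 = -313917120*1/4248 = -4359960/59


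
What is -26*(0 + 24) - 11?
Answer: -635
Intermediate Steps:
-26*(0 + 24) - 11 = -26*24 - 11 = -624 - 11 = -635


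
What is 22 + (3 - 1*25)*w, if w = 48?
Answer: -1034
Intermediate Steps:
22 + (3 - 1*25)*w = 22 + (3 - 1*25)*48 = 22 + (3 - 25)*48 = 22 - 22*48 = 22 - 1056 = -1034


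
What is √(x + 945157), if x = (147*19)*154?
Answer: √1375279 ≈ 1172.7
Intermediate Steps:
x = 430122 (x = 2793*154 = 430122)
√(x + 945157) = √(430122 + 945157) = √1375279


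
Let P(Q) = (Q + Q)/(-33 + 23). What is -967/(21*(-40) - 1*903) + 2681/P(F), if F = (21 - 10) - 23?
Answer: 2597391/2324 ≈ 1117.6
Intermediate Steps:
F = -12 (F = 11 - 23 = -12)
P(Q) = -Q/5 (P(Q) = (2*Q)/(-10) = (2*Q)*(-⅒) = -Q/5)
-967/(21*(-40) - 1*903) + 2681/P(F) = -967/(21*(-40) - 1*903) + 2681/((-⅕*(-12))) = -967/(-840 - 903) + 2681/(12/5) = -967/(-1743) + 2681*(5/12) = -967*(-1/1743) + 13405/12 = 967/1743 + 13405/12 = 2597391/2324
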